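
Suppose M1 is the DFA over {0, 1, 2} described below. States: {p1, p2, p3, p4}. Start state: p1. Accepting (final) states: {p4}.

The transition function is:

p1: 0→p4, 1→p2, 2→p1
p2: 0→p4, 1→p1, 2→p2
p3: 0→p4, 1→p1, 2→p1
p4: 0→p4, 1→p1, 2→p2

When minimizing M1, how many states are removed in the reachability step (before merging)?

1

No path from p1 leads to p3; the other 3 states are all reachable.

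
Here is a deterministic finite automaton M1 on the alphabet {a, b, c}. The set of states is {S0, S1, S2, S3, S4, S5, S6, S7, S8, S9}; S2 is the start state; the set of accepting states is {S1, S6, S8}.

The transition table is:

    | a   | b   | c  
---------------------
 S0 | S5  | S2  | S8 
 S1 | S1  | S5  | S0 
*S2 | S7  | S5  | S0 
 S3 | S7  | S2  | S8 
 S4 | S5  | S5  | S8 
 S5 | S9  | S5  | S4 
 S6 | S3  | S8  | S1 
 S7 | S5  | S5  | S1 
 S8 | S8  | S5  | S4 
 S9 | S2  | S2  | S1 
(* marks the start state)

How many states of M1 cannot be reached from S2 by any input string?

No path from S2 leads to S3, S6; the other 8 states are all reachable.

2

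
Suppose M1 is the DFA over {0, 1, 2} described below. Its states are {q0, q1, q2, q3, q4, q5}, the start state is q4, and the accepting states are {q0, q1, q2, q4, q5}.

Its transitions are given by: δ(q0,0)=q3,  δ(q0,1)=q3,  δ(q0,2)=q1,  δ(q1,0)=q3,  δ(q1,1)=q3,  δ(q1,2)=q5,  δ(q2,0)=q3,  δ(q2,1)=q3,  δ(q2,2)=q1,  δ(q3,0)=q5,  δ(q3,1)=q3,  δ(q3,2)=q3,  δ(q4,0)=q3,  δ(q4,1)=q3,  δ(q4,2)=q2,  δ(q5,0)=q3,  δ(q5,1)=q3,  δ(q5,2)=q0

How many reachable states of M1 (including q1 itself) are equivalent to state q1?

5

All states are reachable from the start state.
Start with accepting vs non-accepting: {q0,q1,q2,q4,q5} | {q3}.
The partition is now stable with 2 blocks: {q0,q1,q2,q4,q5} | {q3}.
The equivalence class containing q1 is {q0,q1,q2,q4,q5}, of size 5.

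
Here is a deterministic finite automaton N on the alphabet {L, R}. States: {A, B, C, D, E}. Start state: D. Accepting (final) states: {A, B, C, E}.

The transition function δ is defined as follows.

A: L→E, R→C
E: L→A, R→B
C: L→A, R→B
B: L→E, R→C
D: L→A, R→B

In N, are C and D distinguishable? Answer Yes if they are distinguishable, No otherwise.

Yes

All states are reachable from the start state.
P0 = {A,B,C,E} | {D}.
Stable partition: {A,B,C,E} | {D} — 2 equivalence classes.
C and D end up in different blocks, so they are distinguishable. For instance, the string 'ε' is accepted from only C.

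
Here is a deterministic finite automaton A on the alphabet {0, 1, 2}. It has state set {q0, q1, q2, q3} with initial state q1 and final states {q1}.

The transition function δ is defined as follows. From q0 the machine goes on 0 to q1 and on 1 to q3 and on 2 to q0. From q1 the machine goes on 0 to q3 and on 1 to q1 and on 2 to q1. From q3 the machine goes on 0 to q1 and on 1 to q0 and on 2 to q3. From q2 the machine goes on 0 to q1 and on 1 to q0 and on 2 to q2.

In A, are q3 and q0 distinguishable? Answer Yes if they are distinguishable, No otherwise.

First remove the unreachable states {q2}; 3 states remain.
Initial partition by acceptance: {q1} | {q0,q3}.
The partition is now stable with 2 blocks: {q1} | {q0,q3}.
q3 and q0 lie in the same block of the stable partition, so they are equivalent — no string distinguishes them.

No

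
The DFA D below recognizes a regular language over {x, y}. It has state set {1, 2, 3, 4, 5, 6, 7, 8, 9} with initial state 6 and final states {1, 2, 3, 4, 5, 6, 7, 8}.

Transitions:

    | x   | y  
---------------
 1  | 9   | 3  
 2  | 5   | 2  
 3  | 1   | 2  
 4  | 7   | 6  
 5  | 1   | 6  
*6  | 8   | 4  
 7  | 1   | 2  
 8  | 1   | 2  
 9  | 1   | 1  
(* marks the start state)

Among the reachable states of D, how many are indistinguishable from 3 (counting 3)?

4

All states are reachable from the start state.
Initial partition by acceptance: {1,2,3,4,5,6,7,8} | {9}.
Refine {1,2,3,4,5,6,7,8} on symbol x: members go to different blocks, giving {2,3,4,5,6,7,8} and {1}.
On input x, block {2,3,4,5,6,7,8} splits into {3,5,7,8} and {2,4,6}.
The partition is now stable with 4 blocks: {3,5,7,8} | {9} | {1} | {2,4,6}.
The equivalence class containing 3 is {3,5,7,8}, of size 4.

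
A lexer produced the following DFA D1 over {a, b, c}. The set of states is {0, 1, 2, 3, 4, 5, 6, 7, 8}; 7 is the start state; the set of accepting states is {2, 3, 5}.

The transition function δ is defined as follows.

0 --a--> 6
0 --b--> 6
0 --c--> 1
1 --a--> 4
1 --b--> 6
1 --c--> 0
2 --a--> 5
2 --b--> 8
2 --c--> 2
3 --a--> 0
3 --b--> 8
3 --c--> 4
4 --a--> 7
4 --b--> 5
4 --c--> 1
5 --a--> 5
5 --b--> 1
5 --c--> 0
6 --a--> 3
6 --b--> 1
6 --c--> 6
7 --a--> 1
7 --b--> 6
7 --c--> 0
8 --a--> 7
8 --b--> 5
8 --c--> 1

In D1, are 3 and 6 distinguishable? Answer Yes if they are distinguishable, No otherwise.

First remove the unreachable states {2}; 8 states remain.
P0 = {3,5} | {0,1,4,6,7,8}.
Split {3,5} by δ(·,a) → {3} and {5}.
On input a, block {0,1,4,6,7,8} splits into {0,1,4,7,8} and {6}.
On input a, block {0,1,4,7,8} splits into {1,4,7,8} and {0}.
On input b, block {1,4,7,8} splits into {1,7} and {4,8}.
Split {1,7} by δ(·,a) → {1} and {7}.
Stable partition: {3} | {1} | {5} | {6} | {0} | {4,8} | {7} — 7 equivalence classes.
3 and 6 end up in different blocks, so they are distinguishable. For instance, the string 'ε' is accepted from only 3.

Yes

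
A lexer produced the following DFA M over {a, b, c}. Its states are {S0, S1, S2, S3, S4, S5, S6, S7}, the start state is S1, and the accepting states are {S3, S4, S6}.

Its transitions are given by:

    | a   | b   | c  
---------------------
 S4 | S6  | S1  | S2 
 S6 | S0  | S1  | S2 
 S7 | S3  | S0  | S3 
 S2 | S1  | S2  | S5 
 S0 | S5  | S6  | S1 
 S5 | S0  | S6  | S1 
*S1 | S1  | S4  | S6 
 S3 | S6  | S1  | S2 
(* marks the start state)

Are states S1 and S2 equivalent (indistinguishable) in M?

States {S3,S7} cannot be reached from the start state, so discard them.
P0 = {S4,S6} | {S0,S1,S2,S5}.
Refine {S4,S6} on symbol a: members go to different blocks, giving {S4} and {S6}.
Refine {S0,S1,S2,S5} on symbol b: members go to different blocks, giving {S0,S5} and {S1} and {S2}.
The partition is now stable with 5 blocks: {S4} | {S0,S5} | {S6} | {S1} | {S2}.
S1 and S2 end up in different blocks, so they are distinguishable. For instance, the string 'b' is accepted from only S1.

No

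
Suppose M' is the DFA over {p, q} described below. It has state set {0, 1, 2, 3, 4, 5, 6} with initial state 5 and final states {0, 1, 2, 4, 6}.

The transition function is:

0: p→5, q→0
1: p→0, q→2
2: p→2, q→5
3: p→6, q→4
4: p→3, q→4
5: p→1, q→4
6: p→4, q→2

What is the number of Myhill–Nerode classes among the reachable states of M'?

All states are reachable from the start state.
Start with accepting vs non-accepting: {0,1,2,4,6} | {3,5}.
Refine {0,1,2,4,6} on symbol p: members go to different blocks, giving {1,2,6} and {0,4}.
On input p, block {1,2,6} splits into {1,6} and {2}.
Stable partition: {1,6} | {3,5} | {0,4} | {2} — 4 equivalence classes.

4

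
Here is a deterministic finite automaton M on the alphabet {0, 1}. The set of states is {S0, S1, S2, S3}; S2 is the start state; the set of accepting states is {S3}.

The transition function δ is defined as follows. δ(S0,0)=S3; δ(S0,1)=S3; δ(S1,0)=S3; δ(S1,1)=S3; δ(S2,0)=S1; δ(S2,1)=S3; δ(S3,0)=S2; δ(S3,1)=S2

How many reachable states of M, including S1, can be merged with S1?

1

First remove the unreachable states {S0}; 3 states remain.
P0 = {S3} | {S1,S2}.
Split {S1,S2} by δ(·,0) → {S1} and {S2}.
Stable partition: {S3} | {S1} | {S2} — 3 equivalence classes.
State S1 belongs to the block {S1}, which has 1 states.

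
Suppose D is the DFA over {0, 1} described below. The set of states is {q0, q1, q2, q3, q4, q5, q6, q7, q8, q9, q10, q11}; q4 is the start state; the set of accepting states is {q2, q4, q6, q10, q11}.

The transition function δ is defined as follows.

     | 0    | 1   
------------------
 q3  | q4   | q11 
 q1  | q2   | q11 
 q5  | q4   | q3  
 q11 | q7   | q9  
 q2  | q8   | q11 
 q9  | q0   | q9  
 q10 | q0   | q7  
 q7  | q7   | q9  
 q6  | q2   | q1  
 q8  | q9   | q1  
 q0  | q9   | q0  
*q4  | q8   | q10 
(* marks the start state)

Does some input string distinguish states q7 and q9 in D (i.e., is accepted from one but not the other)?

States {q3,q5,q6} cannot be reached from the start state, so discard them.
Start with accepting vs non-accepting: {q2,q4,q10,q11} | {q0,q1,q7,q8,q9}.
Refine {q2,q4,q10,q11} on symbol 1: members go to different blocks, giving {q2,q4} and {q10,q11}.
Split {q0,q1,q7,q8,q9} by δ(·,0) → {q0,q7,q8,q9} and {q1}.
Split {q0,q7,q8,q9} by δ(·,1) → {q0,q7,q9} and {q8}.
No further refinement is possible. Final partition (5 blocks): {q2,q4} | {q0,q7,q9} | {q10,q11} | {q1} | {q8}.
q7 and q9 lie in the same block of the stable partition, so they are equivalent — no string distinguishes them.

No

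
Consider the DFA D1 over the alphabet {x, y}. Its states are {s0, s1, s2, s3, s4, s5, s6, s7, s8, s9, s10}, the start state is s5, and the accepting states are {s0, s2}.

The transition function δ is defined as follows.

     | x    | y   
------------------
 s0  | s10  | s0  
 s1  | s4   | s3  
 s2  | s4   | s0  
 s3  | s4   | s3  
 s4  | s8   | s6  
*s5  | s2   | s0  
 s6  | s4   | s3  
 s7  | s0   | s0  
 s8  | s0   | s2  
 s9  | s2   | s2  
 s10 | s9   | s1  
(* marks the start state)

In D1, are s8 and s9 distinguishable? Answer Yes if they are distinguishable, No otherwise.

No

States {s7} cannot be reached from the start state, so discard them.
P0 = {s0,s2} | {s1,s3,s4,s5,s6,s8,s9,s10}.
Split {s1,s3,s4,s5,s6,s8,s9,s10} by δ(·,x) → {s1,s3,s4,s6,s10} and {s5,s8,s9}.
Refine {s1,s3,s4,s6,s10} on symbol x: members go to different blocks, giving {s1,s3,s6} and {s4,s10}.
Stable partition: {s0,s2} | {s1,s3,s6} | {s5,s8,s9} | {s4,s10} — 4 equivalence classes.
s8 and s9 lie in the same block of the stable partition, so they are equivalent — no string distinguishes them.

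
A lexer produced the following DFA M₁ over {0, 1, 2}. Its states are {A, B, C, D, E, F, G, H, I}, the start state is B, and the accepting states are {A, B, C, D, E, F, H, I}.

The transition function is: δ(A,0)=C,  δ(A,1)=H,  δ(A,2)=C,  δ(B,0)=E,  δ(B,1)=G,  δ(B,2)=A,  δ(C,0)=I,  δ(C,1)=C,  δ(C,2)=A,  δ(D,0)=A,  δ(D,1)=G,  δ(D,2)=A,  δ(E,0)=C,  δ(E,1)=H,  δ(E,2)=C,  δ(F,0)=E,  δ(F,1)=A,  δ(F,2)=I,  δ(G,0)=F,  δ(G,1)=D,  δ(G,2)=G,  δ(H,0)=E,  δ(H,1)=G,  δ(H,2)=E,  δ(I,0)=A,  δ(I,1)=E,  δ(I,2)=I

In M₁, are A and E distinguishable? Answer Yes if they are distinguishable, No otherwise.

Every state is reachable, so we keep all 9.
P0 = {A,B,C,D,E,F,H,I} | {G}.
Refine {A,B,C,D,E,F,H,I} on symbol 1: members go to different blocks, giving {A,C,E,F,I} and {B,D,H}.
Refine {A,C,E,F,I} on symbol 1: members go to different blocks, giving {C,F,I} and {A,E}.
On input 0, block {C,F,I} splits into {F,I} and {C}.
No further refinement is possible. Final partition (5 blocks): {F,I} | {G} | {B,D,H} | {A,E} | {C}.
A and E lie in the same block of the stable partition, so they are equivalent — no string distinguishes them.

No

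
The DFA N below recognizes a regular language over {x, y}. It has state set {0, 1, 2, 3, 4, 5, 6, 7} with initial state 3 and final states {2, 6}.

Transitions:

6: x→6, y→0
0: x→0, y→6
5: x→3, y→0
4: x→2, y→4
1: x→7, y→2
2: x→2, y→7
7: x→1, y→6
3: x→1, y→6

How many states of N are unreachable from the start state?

2

BFS from 3 reaches {0, 1, 2, 3, 6, 7}; the 2 state(s) 4, 5 are never visited.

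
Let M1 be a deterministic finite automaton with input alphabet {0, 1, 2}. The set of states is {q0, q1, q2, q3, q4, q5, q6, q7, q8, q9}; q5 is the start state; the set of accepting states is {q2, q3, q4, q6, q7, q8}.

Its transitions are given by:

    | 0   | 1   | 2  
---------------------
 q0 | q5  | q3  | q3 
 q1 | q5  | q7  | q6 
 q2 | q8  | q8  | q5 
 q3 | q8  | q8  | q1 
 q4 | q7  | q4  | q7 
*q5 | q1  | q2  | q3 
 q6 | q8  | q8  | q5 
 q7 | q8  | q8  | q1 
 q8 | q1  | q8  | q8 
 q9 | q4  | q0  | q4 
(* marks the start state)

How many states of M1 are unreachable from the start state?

3

No path from q5 leads to q0, q4, q9; the other 7 states are all reachable.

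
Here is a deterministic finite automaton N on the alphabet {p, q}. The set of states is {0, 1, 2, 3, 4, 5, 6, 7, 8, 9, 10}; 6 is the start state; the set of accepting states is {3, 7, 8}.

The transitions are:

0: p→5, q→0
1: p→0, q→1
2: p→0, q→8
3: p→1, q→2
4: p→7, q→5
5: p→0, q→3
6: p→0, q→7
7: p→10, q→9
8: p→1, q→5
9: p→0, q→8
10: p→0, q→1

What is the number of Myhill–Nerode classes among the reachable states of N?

4

First remove the unreachable states {4}; 10 states remain.
Start with accepting vs non-accepting: {3,7,8} | {0,1,2,5,6,9,10}.
Split {0,1,2,5,6,9,10} by δ(·,q) → {2,5,6,9} and {0,1,10}.
Split {0,1,10} by δ(·,p) → {1,10} and {0}.
Stable partition: {3,7,8} | {2,5,6,9} | {1,10} | {0} — 4 equivalence classes.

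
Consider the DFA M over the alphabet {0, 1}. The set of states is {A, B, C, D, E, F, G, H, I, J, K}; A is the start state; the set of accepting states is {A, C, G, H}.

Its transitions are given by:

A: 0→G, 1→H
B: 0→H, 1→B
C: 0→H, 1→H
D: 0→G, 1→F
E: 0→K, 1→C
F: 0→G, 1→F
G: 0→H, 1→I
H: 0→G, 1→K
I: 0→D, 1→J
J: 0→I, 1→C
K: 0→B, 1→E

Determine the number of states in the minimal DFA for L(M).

5

All states are reachable from the start state.
P0 = {A,C,G,H} | {B,D,E,F,I,J,K}.
Split {A,C,G,H} by δ(·,1) → {A,C} and {G,H}.
Refine {B,D,E,F,I,J,K} on symbol 0: members go to different blocks, giving {E,I,J,K} and {B,D,F}.
Split {E,I,J,K} by δ(·,0) → {E,J} and {I,K}.
Stable partition: {A,C} | {E,J} | {G,H} | {B,D,F} | {I,K} — 5 equivalence classes.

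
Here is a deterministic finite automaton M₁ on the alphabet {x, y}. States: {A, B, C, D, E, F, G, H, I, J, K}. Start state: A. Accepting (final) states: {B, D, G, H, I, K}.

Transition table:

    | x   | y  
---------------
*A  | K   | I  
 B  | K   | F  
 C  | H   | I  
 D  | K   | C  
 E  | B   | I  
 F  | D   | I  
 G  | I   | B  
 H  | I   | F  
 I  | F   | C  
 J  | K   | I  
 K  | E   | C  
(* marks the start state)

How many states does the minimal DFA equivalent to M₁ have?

Reachable states from the start: {A,B,C,D,E,F,H,I,K}. Unreachable: {G,J} — drop them.
Initial partition by acceptance: {B,D,H,I,K} | {A,C,E,F}.
Split {B,D,H,I,K} by δ(·,x) → {B,D,H} and {I,K}.
On input x, block {A,C,E,F} splits into {C,E,F} and {A}.
The partition is now stable with 4 blocks: {B,D,H} | {C,E,F} | {I,K} | {A}.

4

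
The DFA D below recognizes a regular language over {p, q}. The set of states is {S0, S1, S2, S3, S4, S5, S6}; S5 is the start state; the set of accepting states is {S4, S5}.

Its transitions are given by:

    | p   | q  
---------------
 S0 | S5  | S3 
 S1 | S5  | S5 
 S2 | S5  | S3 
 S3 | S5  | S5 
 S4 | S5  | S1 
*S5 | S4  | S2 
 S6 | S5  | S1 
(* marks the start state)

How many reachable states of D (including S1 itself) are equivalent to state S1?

2

Reachable states from the start: {S1,S2,S3,S4,S5}. Unreachable: {S0,S6} — drop them.
P0 = {S4,S5} | {S1,S2,S3}.
Refine {S1,S2,S3} on symbol q: members go to different blocks, giving {S1,S3} and {S2}.
Split {S4,S5} by δ(·,q) → {S4} and {S5}.
No further refinement is possible. Final partition (4 blocks): {S4} | {S1,S3} | {S2} | {S5}.
State S1 belongs to the block {S1,S3}, which has 2 states.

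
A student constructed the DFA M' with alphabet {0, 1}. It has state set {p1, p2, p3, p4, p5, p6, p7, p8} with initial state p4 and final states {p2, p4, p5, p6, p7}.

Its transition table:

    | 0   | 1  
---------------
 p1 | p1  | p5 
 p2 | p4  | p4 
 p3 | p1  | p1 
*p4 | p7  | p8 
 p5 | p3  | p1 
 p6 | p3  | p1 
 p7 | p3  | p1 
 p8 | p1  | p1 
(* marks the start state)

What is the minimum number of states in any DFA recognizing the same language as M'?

4

Reachable states from the start: {p1,p3,p4,p5,p7,p8}. Unreachable: {p2,p6} — drop them.
P0 = {p4,p5,p7} | {p1,p3,p8}.
Split {p4,p5,p7} by δ(·,0) → {p5,p7} and {p4}.
Refine {p1,p3,p8} on symbol 1: members go to different blocks, giving {p3,p8} and {p1}.
The partition is now stable with 4 blocks: {p5,p7} | {p3,p8} | {p4} | {p1}.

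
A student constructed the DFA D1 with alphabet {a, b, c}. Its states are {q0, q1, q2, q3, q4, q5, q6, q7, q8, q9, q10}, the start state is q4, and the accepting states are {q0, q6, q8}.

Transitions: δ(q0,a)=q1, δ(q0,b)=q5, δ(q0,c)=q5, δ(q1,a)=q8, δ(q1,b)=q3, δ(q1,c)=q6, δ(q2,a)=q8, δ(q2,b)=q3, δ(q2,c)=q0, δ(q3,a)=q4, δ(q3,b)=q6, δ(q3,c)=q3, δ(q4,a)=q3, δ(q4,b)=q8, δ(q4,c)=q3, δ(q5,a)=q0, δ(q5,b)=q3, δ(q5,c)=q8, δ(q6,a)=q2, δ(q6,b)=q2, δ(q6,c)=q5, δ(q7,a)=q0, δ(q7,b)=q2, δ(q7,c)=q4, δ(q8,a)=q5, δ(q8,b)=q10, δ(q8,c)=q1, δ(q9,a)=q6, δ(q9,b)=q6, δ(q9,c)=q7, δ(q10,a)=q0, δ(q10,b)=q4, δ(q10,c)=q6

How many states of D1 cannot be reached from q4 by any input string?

2

BFS from q4 reaches {q0, q1, q2, q3, q4, q5, q6, q8, q10}; the 2 state(s) q7, q9 are never visited.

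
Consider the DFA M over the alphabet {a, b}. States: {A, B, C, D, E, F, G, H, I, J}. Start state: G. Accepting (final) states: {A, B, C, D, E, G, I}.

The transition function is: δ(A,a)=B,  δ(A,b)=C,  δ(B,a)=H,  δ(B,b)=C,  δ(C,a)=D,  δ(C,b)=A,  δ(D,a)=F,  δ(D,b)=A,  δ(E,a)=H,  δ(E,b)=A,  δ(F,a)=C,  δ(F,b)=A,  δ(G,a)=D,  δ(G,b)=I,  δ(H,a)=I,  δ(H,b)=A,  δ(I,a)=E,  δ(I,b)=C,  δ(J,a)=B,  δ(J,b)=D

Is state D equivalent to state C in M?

No

Reachable states from the start: {A,B,C,D,E,F,G,H,I}. Unreachable: {J} — drop them.
Start with accepting vs non-accepting: {A,B,C,D,E,G,I} | {F,H}.
Refine {A,B,C,D,E,G,I} on symbol a: members go to different blocks, giving {A,C,G,I} and {B,D,E}.
No further refinement is possible. Final partition (3 blocks): {A,C,G,I} | {F,H} | {B,D,E}.
D and C end up in different blocks, so they are distinguishable. For instance, the string 'a' is accepted from only C.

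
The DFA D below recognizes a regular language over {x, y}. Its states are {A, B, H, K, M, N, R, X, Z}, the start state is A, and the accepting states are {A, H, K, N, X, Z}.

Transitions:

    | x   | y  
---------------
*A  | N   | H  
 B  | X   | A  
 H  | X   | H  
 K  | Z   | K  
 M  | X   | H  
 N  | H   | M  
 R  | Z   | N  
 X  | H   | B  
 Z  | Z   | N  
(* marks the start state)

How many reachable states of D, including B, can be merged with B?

2

States {K,R,Z} cannot be reached from the start state, so discard them.
Start with accepting vs non-accepting: {A,H,N,X} | {B,M}.
Split {A,H,N,X} by δ(·,y) → {A,H} and {N,X}.
No further refinement is possible. Final partition (3 blocks): {A,H} | {B,M} | {N,X}.
State B belongs to the block {B,M}, which has 2 states.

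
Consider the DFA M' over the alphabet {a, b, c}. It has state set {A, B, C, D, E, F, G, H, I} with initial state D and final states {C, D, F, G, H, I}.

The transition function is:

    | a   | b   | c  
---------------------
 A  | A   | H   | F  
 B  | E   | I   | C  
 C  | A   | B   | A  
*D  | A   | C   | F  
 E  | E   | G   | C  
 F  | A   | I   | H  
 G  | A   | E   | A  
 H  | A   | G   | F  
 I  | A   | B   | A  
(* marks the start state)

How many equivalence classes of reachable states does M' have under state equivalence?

Every state is reachable, so we keep all 9.
P0 = {C,D,F,G,H,I} | {A,B,E}.
Split {C,D,F,G,H,I} by δ(·,b) → {C,G,I} and {D,F,H}.
Refine {A,B,E} on symbol b: members go to different blocks, giving {B,E} and {A}.
No further refinement is possible. Final partition (4 blocks): {C,G,I} | {B,E} | {D,F,H} | {A}.

4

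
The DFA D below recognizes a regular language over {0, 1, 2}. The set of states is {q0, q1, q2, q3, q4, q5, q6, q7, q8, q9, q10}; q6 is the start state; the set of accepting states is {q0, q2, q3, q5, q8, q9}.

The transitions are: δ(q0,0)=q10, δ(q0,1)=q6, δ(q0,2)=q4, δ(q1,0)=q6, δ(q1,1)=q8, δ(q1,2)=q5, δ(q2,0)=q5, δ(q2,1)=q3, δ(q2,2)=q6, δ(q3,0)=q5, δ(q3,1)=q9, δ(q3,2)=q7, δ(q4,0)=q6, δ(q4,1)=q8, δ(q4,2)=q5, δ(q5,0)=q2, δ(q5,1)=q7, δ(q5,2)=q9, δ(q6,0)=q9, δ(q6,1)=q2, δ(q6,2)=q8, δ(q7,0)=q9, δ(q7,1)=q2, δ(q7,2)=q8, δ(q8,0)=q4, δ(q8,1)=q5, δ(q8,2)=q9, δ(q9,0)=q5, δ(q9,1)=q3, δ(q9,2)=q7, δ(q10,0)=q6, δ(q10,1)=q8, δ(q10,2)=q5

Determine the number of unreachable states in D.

Starting at q6 and following transitions, the reachable set is {q2, q3, q4, q5, q6, q7, q8, q9}. That leaves q0, q1, q10 unreachable — 3 in total.

3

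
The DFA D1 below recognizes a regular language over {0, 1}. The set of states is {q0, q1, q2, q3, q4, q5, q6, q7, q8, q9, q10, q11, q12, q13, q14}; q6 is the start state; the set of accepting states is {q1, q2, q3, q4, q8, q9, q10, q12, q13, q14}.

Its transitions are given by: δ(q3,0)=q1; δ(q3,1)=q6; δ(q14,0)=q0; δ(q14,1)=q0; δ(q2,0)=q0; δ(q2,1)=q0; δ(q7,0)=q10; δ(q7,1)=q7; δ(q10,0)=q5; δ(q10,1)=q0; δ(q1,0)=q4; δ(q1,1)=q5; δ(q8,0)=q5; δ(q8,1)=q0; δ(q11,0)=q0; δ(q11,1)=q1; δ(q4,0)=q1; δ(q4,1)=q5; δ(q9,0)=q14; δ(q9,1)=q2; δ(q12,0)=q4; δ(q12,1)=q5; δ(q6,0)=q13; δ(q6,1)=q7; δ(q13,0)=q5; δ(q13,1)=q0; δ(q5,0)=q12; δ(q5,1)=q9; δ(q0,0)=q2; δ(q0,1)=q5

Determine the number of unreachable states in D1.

No path from q6 leads to q3, q8, q11; the other 12 states are all reachable.

3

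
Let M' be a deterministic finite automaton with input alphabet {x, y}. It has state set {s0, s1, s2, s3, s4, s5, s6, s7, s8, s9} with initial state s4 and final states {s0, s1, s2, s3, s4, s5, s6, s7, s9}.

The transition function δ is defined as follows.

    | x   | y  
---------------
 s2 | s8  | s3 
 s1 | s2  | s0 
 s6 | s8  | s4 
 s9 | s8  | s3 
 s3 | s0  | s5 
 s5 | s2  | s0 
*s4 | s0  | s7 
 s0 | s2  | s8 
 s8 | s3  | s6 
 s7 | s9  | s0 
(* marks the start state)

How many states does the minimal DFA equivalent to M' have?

Reachable states from the start: {s0,s2,s3,s4,s5,s6,s7,s8,s9}. Unreachable: {s1} — drop them.
Start with accepting vs non-accepting: {s0,s2,s3,s4,s5,s6,s7,s9} | {s8}.
On input x, block {s0,s2,s3,s4,s5,s6,s7,s9} splits into {s0,s3,s4,s5,s7} and {s2,s6,s9}.
On input x, block {s0,s3,s4,s5,s7} splits into {s0,s5,s7} and {s3,s4}.
Split {s0,s5,s7} by δ(·,y) → {s5,s7} and {s0}.
No further refinement is possible. Final partition (5 blocks): {s5,s7} | {s8} | {s2,s6,s9} | {s3,s4} | {s0}.

5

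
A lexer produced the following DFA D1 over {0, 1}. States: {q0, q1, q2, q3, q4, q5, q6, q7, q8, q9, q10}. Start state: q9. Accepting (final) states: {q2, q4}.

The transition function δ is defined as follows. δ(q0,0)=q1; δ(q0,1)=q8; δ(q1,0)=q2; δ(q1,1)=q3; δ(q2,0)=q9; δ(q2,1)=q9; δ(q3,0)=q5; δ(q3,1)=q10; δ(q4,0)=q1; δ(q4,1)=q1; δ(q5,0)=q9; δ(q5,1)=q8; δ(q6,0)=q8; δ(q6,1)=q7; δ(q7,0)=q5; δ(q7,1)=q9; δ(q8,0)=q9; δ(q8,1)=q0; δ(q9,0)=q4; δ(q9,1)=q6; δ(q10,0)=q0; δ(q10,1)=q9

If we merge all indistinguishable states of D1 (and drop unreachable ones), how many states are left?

5

All states are reachable from the start state.
Start with accepting vs non-accepting: {q2,q4} | {q0,q1,q3,q5,q6,q7,q8,q9,q10}.
Split {q0,q1,q3,q5,q6,q7,q8,q9,q10} by δ(·,0) → {q0,q3,q5,q6,q7,q8,q10} and {q1,q9}.
On input 0, block {q0,q3,q5,q6,q7,q8,q10} splits into {q3,q6,q7,q10} and {q0,q5,q8}.
Refine {q3,q6,q7,q10} on symbol 1: members go to different blocks, giving {q3,q6} and {q7,q10}.
The partition is now stable with 5 blocks: {q2,q4} | {q3,q6} | {q1,q9} | {q0,q5,q8} | {q7,q10}.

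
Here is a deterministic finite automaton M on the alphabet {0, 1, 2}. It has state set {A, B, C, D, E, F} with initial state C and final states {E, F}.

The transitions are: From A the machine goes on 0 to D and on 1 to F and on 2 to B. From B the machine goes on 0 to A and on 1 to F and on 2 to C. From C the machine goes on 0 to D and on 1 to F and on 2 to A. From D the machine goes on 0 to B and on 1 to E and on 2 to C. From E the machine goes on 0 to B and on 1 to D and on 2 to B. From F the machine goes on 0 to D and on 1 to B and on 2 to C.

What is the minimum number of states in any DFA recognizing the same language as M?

Initial partition by acceptance: {E,F} | {A,B,C,D}.
Stable partition: {E,F} | {A,B,C,D} — 2 equivalence classes.

2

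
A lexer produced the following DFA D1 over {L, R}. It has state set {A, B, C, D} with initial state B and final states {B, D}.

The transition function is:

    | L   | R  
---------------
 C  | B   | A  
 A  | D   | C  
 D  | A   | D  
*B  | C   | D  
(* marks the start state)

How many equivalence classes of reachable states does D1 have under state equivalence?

2

All states are reachable from the start state.
Initial partition by acceptance: {B,D} | {A,C}.
No further refinement is possible. Final partition (2 blocks): {B,D} | {A,C}.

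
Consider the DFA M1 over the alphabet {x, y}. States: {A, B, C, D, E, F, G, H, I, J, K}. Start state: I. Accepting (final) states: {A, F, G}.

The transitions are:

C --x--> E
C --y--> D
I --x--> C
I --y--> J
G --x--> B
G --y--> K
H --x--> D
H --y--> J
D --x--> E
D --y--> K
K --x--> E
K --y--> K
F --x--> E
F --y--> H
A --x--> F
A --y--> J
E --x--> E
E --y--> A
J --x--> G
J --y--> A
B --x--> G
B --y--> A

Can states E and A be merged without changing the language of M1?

All states are reachable from the start state.
Initial partition by acceptance: {A,F,G} | {B,C,D,E,H,I,J,K}.
Split {A,F,G} by δ(·,x) → {F,G} and {A}.
On input x, block {B,C,D,E,H,I,J,K} splits into {C,D,E,H,I,K} and {B,J}.
Refine {F,G} on symbol x: members go to different blocks, giving {F} and {G}.
Refine {C,D,E,H,I,K} on symbol y: members go to different blocks, giving {C,D,K} and {H,I} and {E}.
The partition is now stable with 7 blocks: {F} | {C,D,K} | {A} | {B,J} | {G} | {H,I} | {E}.
E and A end up in different blocks, so they are distinguishable. For instance, the string 'ε' is accepted from only A.

No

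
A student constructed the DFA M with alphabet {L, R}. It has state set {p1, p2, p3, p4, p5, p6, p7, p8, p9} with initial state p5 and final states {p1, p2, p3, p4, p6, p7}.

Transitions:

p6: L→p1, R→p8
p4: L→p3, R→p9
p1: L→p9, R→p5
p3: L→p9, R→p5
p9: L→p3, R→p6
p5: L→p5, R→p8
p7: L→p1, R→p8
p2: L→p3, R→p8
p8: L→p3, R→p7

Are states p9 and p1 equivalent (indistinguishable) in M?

Reachable states from the start: {p1,p3,p5,p6,p7,p8,p9}. Unreachable: {p2,p4} — drop them.
Start with accepting vs non-accepting: {p1,p3,p6,p7} | {p5,p8,p9}.
Split {p1,p3,p6,p7} by δ(·,L) → {p1,p3} and {p6,p7}.
Refine {p5,p8,p9} on symbol L: members go to different blocks, giving {p8,p9} and {p5}.
Stable partition: {p1,p3} | {p8,p9} | {p6,p7} | {p5} — 4 equivalence classes.
p9 and p1 end up in different blocks, so they are distinguishable. For instance, the string 'ε' is accepted from only p1.

No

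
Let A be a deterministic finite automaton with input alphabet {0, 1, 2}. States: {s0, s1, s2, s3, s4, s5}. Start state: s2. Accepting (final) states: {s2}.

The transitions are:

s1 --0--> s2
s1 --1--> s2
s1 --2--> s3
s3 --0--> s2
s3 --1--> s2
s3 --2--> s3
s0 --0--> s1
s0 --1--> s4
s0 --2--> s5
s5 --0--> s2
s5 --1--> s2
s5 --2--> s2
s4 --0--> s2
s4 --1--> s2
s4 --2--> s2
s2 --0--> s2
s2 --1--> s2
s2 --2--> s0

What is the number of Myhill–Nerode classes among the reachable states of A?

Every state is reachable, so we keep all 6.
Start with accepting vs non-accepting: {s2} | {s0,s1,s3,s4,s5}.
Refine {s0,s1,s3,s4,s5} on symbol 0: members go to different blocks, giving {s1,s3,s4,s5} and {s0}.
Split {s1,s3,s4,s5} by δ(·,2) → {s1,s3} and {s4,s5}.
The partition is now stable with 4 blocks: {s2} | {s1,s3} | {s0} | {s4,s5}.

4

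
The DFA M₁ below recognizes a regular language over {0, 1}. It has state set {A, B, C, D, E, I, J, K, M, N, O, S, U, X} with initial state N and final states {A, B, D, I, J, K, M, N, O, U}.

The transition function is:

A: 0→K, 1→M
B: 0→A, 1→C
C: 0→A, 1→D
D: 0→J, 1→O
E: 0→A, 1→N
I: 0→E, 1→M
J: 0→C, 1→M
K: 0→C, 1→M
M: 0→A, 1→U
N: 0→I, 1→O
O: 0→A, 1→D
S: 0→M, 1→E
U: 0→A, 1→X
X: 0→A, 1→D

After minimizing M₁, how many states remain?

States {B,S} cannot be reached from the start state, so discard them.
Start with accepting vs non-accepting: {A,D,I,J,K,M,N,O,U} | {C,E,X}.
Split {A,D,I,J,K,M,N,O,U} by δ(·,0) → {A,D,M,N,O,U} and {I,J,K}.
On input 0, block {A,D,M,N,O,U} splits into {M,O,U} and {A,D,N}.
Refine {M,O,U} on symbol 1: members go to different blocks, giving {M} and {U} and {O}.
Refine {A,D,N} on symbol 1: members go to different blocks, giving {D,N} and {A}.
No further refinement is possible. Final partition (7 blocks): {M} | {C,E,X} | {I,J,K} | {D,N} | {U} | {O} | {A}.

7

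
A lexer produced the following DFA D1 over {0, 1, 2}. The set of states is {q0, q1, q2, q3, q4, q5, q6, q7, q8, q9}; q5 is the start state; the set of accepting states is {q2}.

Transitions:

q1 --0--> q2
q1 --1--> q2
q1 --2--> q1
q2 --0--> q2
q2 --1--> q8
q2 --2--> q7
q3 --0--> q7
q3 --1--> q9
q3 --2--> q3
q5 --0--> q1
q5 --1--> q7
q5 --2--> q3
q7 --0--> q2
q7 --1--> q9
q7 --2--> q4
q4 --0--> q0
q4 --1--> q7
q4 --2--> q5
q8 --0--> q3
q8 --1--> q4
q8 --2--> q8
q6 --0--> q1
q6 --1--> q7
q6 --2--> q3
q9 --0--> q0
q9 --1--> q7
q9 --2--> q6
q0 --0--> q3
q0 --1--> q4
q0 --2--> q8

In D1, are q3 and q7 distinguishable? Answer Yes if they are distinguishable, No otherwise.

Yes

P0 = {q2} | {q0,q1,q3,q4,q5,q6,q7,q8,q9}.
Refine {q0,q1,q3,q4,q5,q6,q7,q8,q9} on symbol 0: members go to different blocks, giving {q0,q3,q4,q5,q6,q8,q9} and {q1,q7}.
Refine {q0,q3,q4,q5,q6,q8,q9} on symbol 0: members go to different blocks, giving {q0,q4,q8,q9} and {q3,q5,q6}.
On input 0, block {q0,q4,q8,q9} splits into {q0,q8} and {q4,q9}.
Refine {q1,q7} on symbol 1: members go to different blocks, giving {q1} and {q7}.
On input 0, block {q3,q5,q6} splits into {q5,q6} and {q3}.
The partition is now stable with 7 blocks: {q2} | {q0,q8} | {q1} | {q5,q6} | {q4,q9} | {q7} | {q3}.
q3 and q7 end up in different blocks, so they are distinguishable. For instance, the string '0' is accepted from only q7.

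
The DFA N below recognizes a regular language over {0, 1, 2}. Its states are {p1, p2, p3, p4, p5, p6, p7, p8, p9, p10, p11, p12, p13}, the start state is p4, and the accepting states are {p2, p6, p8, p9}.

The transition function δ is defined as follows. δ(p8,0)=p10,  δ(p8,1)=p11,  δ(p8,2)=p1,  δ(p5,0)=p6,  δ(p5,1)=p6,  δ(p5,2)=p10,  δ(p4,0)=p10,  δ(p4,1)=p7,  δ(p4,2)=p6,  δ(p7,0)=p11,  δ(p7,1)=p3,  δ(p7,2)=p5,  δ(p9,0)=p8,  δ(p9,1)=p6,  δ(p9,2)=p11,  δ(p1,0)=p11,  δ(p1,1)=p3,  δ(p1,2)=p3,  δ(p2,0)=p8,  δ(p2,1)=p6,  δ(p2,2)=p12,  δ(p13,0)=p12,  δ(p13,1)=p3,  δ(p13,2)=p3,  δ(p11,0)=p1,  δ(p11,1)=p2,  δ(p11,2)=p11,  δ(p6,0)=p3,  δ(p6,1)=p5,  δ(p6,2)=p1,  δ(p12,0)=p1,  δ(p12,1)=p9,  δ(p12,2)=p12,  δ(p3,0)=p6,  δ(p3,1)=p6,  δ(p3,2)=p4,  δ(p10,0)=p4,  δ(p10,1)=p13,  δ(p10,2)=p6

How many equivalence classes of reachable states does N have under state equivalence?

Every state is reachable, so we keep all 13.
Start with accepting vs non-accepting: {p2,p6,p8,p9} | {p1,p3,p4,p5,p7,p10,p11,p12,p13}.
Refine {p2,p6,p8,p9} on symbol 0: members go to different blocks, giving {p2,p9} and {p6,p8}.
Split {p1,p3,p4,p5,p7,p10,p11,p12,p13} by δ(·,0) → {p1,p4,p7,p10,p11,p12,p13} and {p3,p5}.
Split {p1,p4,p7,p10,p11,p12,p13} by δ(·,1) → {p1,p7,p13} and {p4,p10} and {p11,p12}.
Split {p6,p8} by δ(·,0) → {p6} and {p8}.
Stable partition: {p2,p9} | {p1,p7,p13} | {p6} | {p3,p5} | {p4,p10} | {p11,p12} | {p8} — 7 equivalence classes.

7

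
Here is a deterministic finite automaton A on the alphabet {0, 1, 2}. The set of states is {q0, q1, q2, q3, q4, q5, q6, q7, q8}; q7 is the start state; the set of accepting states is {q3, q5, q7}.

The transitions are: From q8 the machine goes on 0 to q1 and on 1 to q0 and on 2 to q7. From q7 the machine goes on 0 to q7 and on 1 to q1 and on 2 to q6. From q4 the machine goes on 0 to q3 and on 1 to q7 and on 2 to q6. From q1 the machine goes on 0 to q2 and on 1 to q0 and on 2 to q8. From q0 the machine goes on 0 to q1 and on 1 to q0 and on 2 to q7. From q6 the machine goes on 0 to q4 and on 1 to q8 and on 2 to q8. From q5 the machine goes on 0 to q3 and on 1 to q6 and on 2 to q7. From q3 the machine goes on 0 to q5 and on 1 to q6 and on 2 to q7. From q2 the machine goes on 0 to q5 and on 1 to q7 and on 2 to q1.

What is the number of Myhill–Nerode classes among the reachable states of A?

5

P0 = {q3,q5,q7} | {q0,q1,q2,q4,q6,q8}.
On input 2, block {q3,q5,q7} splits into {q3,q5} and {q7}.
Split {q0,q1,q2,q4,q6,q8} by δ(·,0) → {q0,q1,q6,q8} and {q2,q4}.
On input 0, block {q0,q1,q6,q8} splits into {q0,q8} and {q1,q6}.
The partition is now stable with 5 blocks: {q3,q5} | {q0,q8} | {q7} | {q2,q4} | {q1,q6}.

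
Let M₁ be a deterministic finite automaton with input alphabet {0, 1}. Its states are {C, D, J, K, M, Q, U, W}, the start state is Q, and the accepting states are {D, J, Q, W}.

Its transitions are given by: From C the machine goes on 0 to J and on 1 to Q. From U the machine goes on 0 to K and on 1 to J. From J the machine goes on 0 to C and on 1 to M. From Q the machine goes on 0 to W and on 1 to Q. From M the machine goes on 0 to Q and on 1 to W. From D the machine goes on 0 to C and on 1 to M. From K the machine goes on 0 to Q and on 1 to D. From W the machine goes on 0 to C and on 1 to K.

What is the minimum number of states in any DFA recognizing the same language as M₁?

States {U} cannot be reached from the start state, so discard them.
P0 = {D,J,Q,W} | {C,K,M}.
Split {D,J,Q,W} by δ(·,0) → {D,J,W} and {Q}.
On input 0, block {C,K,M} splits into {K,M} and {C}.
The partition is now stable with 4 blocks: {D,J,W} | {K,M} | {Q} | {C}.

4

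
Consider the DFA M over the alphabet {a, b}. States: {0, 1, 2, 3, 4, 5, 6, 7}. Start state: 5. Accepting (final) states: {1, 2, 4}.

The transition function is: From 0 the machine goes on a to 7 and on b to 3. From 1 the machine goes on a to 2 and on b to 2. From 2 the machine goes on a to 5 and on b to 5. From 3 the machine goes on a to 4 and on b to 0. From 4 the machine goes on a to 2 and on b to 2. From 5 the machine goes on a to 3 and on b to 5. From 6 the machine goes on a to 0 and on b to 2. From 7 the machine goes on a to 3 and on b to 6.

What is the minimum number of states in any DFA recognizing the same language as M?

7

Reachable states from the start: {0,2,3,4,5,6,7}. Unreachable: {1} — drop them.
P0 = {2,4} | {0,3,5,6,7}.
On input a, block {2,4} splits into {2} and {4}.
On input a, block {0,3,5,6,7} splits into {0,5,6,7} and {3}.
Refine {0,5,6,7} on symbol a: members go to different blocks, giving {0,6} and {5,7}.
On input a, block {0,6} splits into {0} and {6}.
On input b, block {5,7} splits into {5} and {7}.
No further refinement is possible. Final partition (7 blocks): {2} | {0} | {4} | {3} | {5} | {6} | {7}.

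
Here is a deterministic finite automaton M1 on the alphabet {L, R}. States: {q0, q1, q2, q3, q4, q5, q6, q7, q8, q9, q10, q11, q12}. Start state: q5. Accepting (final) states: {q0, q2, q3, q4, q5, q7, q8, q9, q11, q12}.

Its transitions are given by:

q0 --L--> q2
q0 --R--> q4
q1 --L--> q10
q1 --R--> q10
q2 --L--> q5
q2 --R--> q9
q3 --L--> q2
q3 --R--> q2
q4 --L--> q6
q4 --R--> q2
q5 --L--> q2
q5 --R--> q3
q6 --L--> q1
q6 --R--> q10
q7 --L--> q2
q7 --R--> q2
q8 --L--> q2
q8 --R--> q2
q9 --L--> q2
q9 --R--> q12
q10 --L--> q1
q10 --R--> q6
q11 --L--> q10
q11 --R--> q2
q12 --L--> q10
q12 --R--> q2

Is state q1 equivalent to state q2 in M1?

No

First remove the unreachable states {q0,q4,q7,q8,q11}; 8 states remain.
P0 = {q2,q3,q5,q9,q12} | {q1,q6,q10}.
Split {q2,q3,q5,q9,q12} by δ(·,L) → {q2,q3,q5,q9} and {q12}.
Split {q2,q3,q5,q9} by δ(·,R) → {q2,q3,q5} and {q9}.
Split {q2,q3,q5} by δ(·,R) → {q3,q5} and {q2}.
On input R, block {q3,q5} splits into {q3} and {q5}.
No further refinement is possible. Final partition (6 blocks): {q3} | {q1,q6,q10} | {q12} | {q9} | {q2} | {q5}.
q1 and q2 end up in different blocks, so they are distinguishable. For instance, the string 'ε' is accepted from only q2.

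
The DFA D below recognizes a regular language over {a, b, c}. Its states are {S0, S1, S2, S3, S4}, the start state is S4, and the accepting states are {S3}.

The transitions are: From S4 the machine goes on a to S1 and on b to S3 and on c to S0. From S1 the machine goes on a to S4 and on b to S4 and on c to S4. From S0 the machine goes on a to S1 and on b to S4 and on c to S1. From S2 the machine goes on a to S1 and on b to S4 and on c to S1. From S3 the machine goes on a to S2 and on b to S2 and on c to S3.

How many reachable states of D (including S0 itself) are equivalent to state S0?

Initial partition by acceptance: {S3} | {S0,S1,S2,S4}.
Split {S0,S1,S2,S4} by δ(·,b) → {S0,S1,S2} and {S4}.
Split {S0,S1,S2} by δ(·,a) → {S0,S2} and {S1}.
The partition is now stable with 4 blocks: {S3} | {S0,S2} | {S4} | {S1}.
State S0 belongs to the block {S0,S2}, which has 2 states.

2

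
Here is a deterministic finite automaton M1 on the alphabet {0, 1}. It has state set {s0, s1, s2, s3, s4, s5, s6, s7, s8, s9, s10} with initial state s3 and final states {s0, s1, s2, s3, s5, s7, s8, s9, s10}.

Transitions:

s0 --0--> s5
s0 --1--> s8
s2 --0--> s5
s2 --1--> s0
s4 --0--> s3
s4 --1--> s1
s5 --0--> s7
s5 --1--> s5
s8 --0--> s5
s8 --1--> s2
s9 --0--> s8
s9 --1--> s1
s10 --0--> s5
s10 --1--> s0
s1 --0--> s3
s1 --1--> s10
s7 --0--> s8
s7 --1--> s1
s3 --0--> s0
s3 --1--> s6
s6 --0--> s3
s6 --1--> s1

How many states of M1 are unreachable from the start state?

2

Starting at s3 and following transitions, the reachable set is {s0, s1, s2, s3, s5, s6, s7, s8, s10}. That leaves s4, s9 unreachable — 2 in total.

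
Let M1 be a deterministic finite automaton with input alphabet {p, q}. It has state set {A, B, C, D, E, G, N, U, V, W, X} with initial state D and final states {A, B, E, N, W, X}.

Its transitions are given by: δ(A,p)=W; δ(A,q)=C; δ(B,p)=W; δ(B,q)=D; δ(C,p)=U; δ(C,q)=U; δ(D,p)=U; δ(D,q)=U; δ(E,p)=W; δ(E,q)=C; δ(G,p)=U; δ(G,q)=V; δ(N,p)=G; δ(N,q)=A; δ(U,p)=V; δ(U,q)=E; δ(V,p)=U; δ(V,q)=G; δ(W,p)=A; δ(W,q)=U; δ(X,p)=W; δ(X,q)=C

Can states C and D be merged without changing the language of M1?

First remove the unreachable states {B,N,X}; 8 states remain.
P0 = {A,E,W} | {C,D,G,U,V}.
On input q, block {C,D,G,U,V} splits into {C,D,G,V} and {U}.
Refine {A,E,W} on symbol q: members go to different blocks, giving {A,E} and {W}.
On input q, block {C,D,G,V} splits into {G,V} and {C,D}.
No further refinement is possible. Final partition (5 blocks): {A,E} | {G,V} | {U} | {W} | {C,D}.
C and D lie in the same block of the stable partition, so they are equivalent — no string distinguishes them.

Yes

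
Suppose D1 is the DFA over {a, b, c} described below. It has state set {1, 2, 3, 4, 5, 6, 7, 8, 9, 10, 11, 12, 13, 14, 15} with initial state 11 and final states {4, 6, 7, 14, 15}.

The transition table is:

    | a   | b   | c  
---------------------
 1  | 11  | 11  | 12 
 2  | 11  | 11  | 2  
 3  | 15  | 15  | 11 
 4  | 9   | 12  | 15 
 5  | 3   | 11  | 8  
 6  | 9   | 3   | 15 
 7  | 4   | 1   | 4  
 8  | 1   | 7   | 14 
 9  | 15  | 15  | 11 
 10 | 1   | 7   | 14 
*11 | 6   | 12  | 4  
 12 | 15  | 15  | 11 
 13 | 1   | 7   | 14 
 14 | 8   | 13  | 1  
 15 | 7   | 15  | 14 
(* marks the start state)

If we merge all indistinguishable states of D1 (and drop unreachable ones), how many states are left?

8

Reachable states from the start: {1,3,4,6,7,8,9,11,12,13,14,15}. Unreachable: {2,5,10} — drop them.
P0 = {4,6,7,14,15} | {1,3,8,9,11,12,13}.
Split {4,6,7,14,15} by δ(·,a) → {4,6,14} and {7,15}.
Refine {4,6,14} on symbol c: members go to different blocks, giving {4,6} and {14}.
Refine {1,3,8,9,11,12,13} on symbol a: members go to different blocks, giving {1,8,13} and {3,9,12} and {11}.
On input a, block {1,8,13} splits into {8,13} and {1}.
Split {7,15} by δ(·,a) → {7} and {15}.
No further refinement is possible. Final partition (8 blocks): {4,6} | {8,13} | {7} | {14} | {3,9,12} | {11} | {1} | {15}.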